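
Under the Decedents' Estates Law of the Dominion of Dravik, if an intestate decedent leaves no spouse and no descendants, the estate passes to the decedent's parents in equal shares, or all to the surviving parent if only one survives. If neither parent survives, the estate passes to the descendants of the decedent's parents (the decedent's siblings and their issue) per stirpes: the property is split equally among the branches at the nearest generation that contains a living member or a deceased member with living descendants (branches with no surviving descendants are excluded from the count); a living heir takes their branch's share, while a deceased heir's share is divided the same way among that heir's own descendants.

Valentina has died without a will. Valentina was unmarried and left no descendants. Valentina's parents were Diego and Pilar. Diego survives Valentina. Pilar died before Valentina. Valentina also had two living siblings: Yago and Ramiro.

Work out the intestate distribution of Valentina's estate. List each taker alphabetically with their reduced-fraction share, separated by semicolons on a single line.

Diego 1

Only one parent, Diego, survives, so Diego takes the entire estate. The siblings take nothing because a surviving parent has priority.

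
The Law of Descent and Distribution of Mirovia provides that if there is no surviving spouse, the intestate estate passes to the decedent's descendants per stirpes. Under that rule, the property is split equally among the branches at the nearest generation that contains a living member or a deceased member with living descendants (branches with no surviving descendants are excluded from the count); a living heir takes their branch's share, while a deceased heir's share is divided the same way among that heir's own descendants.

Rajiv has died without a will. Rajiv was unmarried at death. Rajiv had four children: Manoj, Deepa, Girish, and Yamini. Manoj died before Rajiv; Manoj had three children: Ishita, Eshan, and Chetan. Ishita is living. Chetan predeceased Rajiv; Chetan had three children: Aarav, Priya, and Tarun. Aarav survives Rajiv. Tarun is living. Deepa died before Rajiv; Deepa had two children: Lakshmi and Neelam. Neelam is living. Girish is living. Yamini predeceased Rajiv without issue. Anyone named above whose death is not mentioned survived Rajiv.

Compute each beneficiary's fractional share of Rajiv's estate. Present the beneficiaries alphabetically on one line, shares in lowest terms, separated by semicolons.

Aarav 1/27; Eshan 1/9; Girish 1/3; Ishita 1/9; Lakshmi 1/6; Neelam 1/6; Priya 1/27; Tarun 1/27

There is no surviving spouse, so the entire estate passes to Rajiv's descendants per stirpes.
Yamini left no surviving issue, so that branch lapses and is disregarded.
The estate is divided into 3 equal shares of 1/3 among Manoj, Deepa, Girish.
Manoj predeceased; the 1/3 allotted to Manoj's branch passes to Manoj's issue by representation.
The 1/3 is divided into 3 equal shares of 1/9 among Ishita, Eshan, Chetan.
Ishita is living and takes 1/9.
Eshan is living and takes 1/9.
Chetan predeceased; the 1/9 allotted to Chetan's branch passes to Chetan's issue by representation.
The 1/9 is divided into 3 equal shares of 1/27 among Aarav, Priya, Tarun.
Aarav is living and takes 1/27.
Priya is living and takes 1/27.
Tarun is living and takes 1/27.
Deepa predeceased; the 1/3 allotted to Deepa's branch passes to Deepa's issue by representation.
The 1/3 is divided into 2 equal shares of 1/6 among Lakshmi, Neelam.
Lakshmi is living and takes 1/6.
Neelam is living and takes 1/6.
Girish is living and takes 1/3.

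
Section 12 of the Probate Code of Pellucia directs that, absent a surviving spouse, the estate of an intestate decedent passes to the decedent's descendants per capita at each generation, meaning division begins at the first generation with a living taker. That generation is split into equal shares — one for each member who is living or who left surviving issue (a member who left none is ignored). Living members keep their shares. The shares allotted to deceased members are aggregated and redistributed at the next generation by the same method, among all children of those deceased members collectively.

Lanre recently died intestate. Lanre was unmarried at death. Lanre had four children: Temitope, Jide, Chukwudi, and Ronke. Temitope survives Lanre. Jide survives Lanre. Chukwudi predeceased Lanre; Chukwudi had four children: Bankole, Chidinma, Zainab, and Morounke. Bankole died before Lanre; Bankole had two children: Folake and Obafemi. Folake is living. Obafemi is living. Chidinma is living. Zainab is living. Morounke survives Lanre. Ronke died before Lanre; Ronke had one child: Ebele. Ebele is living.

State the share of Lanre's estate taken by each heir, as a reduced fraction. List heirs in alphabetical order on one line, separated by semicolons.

There is no surviving spouse, so the entire estate passes to Lanre's descendants per capita at each generation.
At generation 1 (Temitope, Jide, Chukwudi, Ronke) there are 4 shares of (1)/4 = 1/4 each.
Living: Temitope and Jide — each takes 1/4.
Deceased: Chukwudi and Ronke. Their combined 1/2 is pooled and carried to generation 2.
At generation 2 (Bankole, Chidinma, Zainab, Morounke, Ebele) there are 5 shares of (1/2)/5 = 1/10 each.
Living: Chidinma, Zainab, Morounke, and Ebele — each takes 1/10.
Deceased: Bankole. That 1/10 share is carried to generation 3.
At generation 3 (Folake, Obafemi) there are 2 shares of (1/10)/2 = 1/20 each.
Living: Folake and Obafemi — each takes 1/20.

Chidinma 1/10; Ebele 1/10; Folake 1/20; Jide 1/4; Morounke 1/10; Obafemi 1/20; Temitope 1/4; Zainab 1/10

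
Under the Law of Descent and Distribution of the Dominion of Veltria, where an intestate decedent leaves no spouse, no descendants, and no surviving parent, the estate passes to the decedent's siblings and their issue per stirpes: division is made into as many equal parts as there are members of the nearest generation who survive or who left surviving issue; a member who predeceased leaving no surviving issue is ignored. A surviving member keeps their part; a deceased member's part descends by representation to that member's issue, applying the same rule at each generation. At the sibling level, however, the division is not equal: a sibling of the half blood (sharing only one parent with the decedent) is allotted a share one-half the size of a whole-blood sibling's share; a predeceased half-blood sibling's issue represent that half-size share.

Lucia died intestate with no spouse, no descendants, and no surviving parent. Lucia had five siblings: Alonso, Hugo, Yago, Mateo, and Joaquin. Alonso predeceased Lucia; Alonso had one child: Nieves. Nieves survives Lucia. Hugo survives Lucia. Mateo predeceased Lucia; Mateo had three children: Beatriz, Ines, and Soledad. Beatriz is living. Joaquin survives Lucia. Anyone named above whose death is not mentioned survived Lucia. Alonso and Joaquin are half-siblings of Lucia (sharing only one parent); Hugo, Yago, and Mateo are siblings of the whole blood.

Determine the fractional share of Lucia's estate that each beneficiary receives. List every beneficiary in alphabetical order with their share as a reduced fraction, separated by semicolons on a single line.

No spouse, descendants, or parent survives, so the estate passes to Lucia's siblings per stirpes.
Half-blood siblings count for one-half the weight of whole-blood siblings at the initial division.
Dividing 1 in proportion to weights (total weight 4): Alonso (weight 1/2) → 1/8; Hugo (weight 1) → 1/4; Yago (weight 1) → 1/4; Mateo (weight 1) → 1/4; Joaquin (weight 1/2) → 1/8.
Alonso predeceased; the 1/8 allotted to Alonso's branch passes to Alonso's issue by representation.
Nieves is the sole taker at this level and receives the full 1/8.
Hugo is living and takes 1/4.
Yago is living and takes 1/4.
Mateo predeceased; the 1/4 allotted to Mateo's branch passes to Mateo's issue by representation.
The 1/4 is divided into 3 equal shares of 1/12 among Beatriz, Ines, Soledad.
Beatriz is living and takes 1/12.
Ines is living and takes 1/12.
Soledad is living and takes 1/12.
Joaquin is living and takes 1/8.

Beatriz 1/12; Hugo 1/4; Ines 1/12; Joaquin 1/8; Nieves 1/8; Soledad 1/12; Yago 1/4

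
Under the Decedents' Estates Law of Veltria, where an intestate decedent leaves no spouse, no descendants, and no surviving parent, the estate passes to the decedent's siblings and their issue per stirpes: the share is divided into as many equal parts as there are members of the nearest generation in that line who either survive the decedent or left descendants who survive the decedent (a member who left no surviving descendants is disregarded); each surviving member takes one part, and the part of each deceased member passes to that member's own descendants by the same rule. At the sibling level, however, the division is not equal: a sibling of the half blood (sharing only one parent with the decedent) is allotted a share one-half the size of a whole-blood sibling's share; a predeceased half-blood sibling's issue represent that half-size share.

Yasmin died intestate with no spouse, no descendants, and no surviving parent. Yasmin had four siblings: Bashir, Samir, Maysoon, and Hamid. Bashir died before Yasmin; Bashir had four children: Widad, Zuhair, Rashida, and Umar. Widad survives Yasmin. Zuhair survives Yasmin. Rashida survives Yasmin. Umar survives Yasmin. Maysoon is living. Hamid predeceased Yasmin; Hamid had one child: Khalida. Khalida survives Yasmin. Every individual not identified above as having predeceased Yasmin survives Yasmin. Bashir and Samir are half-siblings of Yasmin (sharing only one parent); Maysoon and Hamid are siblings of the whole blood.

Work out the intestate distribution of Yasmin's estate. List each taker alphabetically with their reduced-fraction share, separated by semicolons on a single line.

Khalida 1/3; Maysoon 1/3; Rashida 1/24; Samir 1/6; Umar 1/24; Widad 1/24; Zuhair 1/24

No spouse, descendants, or parent survives, so the estate passes to Yasmin's siblings per stirpes.
Half-blood siblings count for one-half the weight of whole-blood siblings at the initial division.
Dividing 1 in proportion to weights (total weight 3): Bashir (weight 1/2) → 1/6; Samir (weight 1/2) → 1/6; Maysoon (weight 1) → 1/3; Hamid (weight 1) → 1/3.
Bashir predeceased; the 1/6 allotted to Bashir's branch passes to Bashir's issue by representation.
The 1/6 is divided into 4 equal shares of 1/24 among Widad, Zuhair, Rashida, Umar.
Widad is living and takes 1/24.
Zuhair is living and takes 1/24.
Rashida is living and takes 1/24.
Umar is living and takes 1/24.
Samir is living and takes 1/6.
Maysoon is living and takes 1/3.
Hamid predeceased; the 1/3 allotted to Hamid's branch passes to Hamid's issue by representation.
Khalida is the sole taker at this level and receives the full 1/3.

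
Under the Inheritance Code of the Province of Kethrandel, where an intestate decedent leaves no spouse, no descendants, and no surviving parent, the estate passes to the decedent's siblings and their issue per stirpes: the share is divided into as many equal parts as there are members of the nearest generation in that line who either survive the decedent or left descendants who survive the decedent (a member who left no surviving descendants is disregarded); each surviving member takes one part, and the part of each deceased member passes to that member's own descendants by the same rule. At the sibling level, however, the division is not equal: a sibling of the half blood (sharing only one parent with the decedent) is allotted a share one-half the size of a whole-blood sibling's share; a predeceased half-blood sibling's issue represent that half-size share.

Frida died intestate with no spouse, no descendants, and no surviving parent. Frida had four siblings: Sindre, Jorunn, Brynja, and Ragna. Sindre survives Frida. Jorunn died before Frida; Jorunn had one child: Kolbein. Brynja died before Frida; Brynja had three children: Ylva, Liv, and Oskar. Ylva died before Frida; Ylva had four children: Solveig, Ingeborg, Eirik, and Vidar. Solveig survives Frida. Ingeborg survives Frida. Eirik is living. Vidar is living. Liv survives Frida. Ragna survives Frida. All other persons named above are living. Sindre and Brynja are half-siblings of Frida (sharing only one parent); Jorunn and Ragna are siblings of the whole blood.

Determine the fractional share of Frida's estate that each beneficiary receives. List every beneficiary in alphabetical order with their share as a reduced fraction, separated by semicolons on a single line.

Eirik 1/72; Ingeborg 1/72; Kolbein 1/3; Liv 1/18; Oskar 1/18; Ragna 1/3; Sindre 1/6; Solveig 1/72; Vidar 1/72

No spouse, descendants, or parent survives, so the estate passes to Frida's siblings per stirpes.
Half-blood siblings count for one-half the weight of whole-blood siblings at the initial division.
Dividing 1 in proportion to weights (total weight 3): Sindre (weight 1/2) → 1/6; Jorunn (weight 1) → 1/3; Brynja (weight 1/2) → 1/6; Ragna (weight 1) → 1/3.
Sindre is living and takes 1/6.
Jorunn predeceased; the 1/3 allotted to Jorunn's branch passes to Jorunn's issue by representation.
Kolbein is the sole taker at this level and receives the full 1/3.
Brynja predeceased; the 1/6 allotted to Brynja's branch passes to Brynja's issue by representation.
The 1/6 is divided into 3 equal shares of 1/18 among Ylva, Liv, Oskar.
Ylva predeceased; the 1/18 allotted to Ylva's branch passes to Ylva's issue by representation.
The 1/18 is divided into 4 equal shares of 1/72 among Solveig, Ingeborg, Eirik, Vidar.
Solveig is living and takes 1/72.
Ingeborg is living and takes 1/72.
Eirik is living and takes 1/72.
Vidar is living and takes 1/72.
Liv is living and takes 1/18.
Oskar is living and takes 1/18.
Ragna is living and takes 1/3.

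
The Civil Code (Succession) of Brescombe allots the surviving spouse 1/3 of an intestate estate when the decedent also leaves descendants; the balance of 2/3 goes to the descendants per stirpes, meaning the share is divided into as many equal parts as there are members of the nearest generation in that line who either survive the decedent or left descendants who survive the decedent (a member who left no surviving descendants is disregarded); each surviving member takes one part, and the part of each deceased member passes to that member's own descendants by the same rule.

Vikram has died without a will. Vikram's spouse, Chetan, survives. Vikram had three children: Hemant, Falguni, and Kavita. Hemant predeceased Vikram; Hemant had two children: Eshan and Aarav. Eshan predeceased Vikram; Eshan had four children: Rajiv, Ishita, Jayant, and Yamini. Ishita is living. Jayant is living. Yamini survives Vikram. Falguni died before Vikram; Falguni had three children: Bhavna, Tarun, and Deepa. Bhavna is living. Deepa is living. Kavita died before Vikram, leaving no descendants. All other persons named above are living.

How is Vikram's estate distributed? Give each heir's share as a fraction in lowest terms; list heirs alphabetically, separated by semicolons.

Aarav 1/6; Bhavna 1/9; Chetan 1/3; Deepa 1/9; Ishita 1/24; Jayant 1/24; Rajiv 1/24; Tarun 1/9; Yamini 1/24

Chetan, as surviving spouse, takes 1/3.
The remaining 2/3 passes to Vikram's descendants per stirpes.
Kavita left no surviving issue, so that branch lapses and is disregarded.
The 2/3 is divided into 2 equal shares of 1/3 among Hemant, Falguni.
Hemant predeceased; the 1/3 allotted to Hemant's branch passes to Hemant's issue by representation.
The 1/3 is divided into 2 equal shares of 1/6 among Eshan, Aarav.
Eshan predeceased; the 1/6 allotted to Eshan's branch passes to Eshan's issue by representation.
The 1/6 is divided into 4 equal shares of 1/24 among Rajiv, Ishita, Jayant, Yamini.
Rajiv is living and takes 1/24.
Ishita is living and takes 1/24.
Jayant is living and takes 1/24.
Yamini is living and takes 1/24.
Aarav is living and takes 1/6.
Falguni predeceased; the 1/3 allotted to Falguni's branch passes to Falguni's issue by representation.
The 1/3 is divided into 3 equal shares of 1/9 among Bhavna, Tarun, Deepa.
Bhavna is living and takes 1/9.
Tarun is living and takes 1/9.
Deepa is living and takes 1/9.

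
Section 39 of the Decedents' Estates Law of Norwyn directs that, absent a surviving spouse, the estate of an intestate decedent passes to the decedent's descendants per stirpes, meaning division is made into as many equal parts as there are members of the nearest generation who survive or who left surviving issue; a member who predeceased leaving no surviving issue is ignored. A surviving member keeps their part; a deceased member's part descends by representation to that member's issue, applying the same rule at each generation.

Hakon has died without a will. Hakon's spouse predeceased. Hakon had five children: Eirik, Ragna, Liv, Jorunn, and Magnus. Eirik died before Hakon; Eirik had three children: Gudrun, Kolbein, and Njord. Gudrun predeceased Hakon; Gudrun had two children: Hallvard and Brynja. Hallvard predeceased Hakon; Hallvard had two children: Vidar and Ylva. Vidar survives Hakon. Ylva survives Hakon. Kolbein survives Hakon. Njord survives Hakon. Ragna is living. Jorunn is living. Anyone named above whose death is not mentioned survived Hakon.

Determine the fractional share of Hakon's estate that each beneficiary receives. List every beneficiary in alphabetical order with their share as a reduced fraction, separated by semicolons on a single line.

Brynja 1/30; Jorunn 1/5; Kolbein 1/15; Liv 1/5; Magnus 1/5; Njord 1/15; Ragna 1/5; Vidar 1/60; Ylva 1/60

There is no surviving spouse, so the entire estate passes to Hakon's descendants per stirpes.
The estate is divided into 5 equal shares of 1/5 among Eirik, Ragna, Liv, Jorunn, Magnus.
Eirik predeceased; the 1/5 allotted to Eirik's branch passes to Eirik's issue by representation.
The 1/5 is divided into 3 equal shares of 1/15 among Gudrun, Kolbein, Njord.
Gudrun predeceased; the 1/15 allotted to Gudrun's branch passes to Gudrun's issue by representation.
The 1/15 is divided into 2 equal shares of 1/30 among Hallvard, Brynja.
Hallvard predeceased; the 1/30 allotted to Hallvard's branch passes to Hallvard's issue by representation.
The 1/30 is divided into 2 equal shares of 1/60 among Vidar, Ylva.
Vidar is living and takes 1/60.
Ylva is living and takes 1/60.
Brynja is living and takes 1/30.
Kolbein is living and takes 1/15.
Njord is living and takes 1/15.
Ragna is living and takes 1/5.
Liv is living and takes 1/5.
Jorunn is living and takes 1/5.
Magnus is living and takes 1/5.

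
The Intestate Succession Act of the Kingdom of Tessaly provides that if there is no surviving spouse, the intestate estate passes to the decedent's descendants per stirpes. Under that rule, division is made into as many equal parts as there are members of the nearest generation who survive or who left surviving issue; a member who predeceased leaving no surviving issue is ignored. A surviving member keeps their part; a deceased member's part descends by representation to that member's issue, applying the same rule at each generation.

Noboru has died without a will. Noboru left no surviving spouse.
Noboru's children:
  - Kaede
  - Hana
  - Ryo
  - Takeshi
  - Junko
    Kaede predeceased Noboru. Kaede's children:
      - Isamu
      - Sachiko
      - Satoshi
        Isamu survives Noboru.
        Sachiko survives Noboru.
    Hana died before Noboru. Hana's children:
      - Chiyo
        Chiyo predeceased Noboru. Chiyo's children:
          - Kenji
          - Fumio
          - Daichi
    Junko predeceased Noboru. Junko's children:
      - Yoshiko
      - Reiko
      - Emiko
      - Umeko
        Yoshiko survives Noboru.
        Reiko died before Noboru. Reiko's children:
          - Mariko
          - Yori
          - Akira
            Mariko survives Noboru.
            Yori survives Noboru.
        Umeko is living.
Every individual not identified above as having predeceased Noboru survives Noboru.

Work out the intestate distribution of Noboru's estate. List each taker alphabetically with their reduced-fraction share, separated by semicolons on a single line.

Akira 1/60; Daichi 1/15; Emiko 1/20; Fumio 1/15; Isamu 1/15; Kenji 1/15; Mariko 1/60; Ryo 1/5; Sachiko 1/15; Satoshi 1/15; Takeshi 1/5; Umeko 1/20; Yori 1/60; Yoshiko 1/20

There is no surviving spouse, so the entire estate passes to Noboru's descendants per stirpes.
The estate is divided into 5 equal shares of 1/5 among Kaede, Hana, Ryo, Takeshi, Junko.
Kaede predeceased; the 1/5 allotted to Kaede's branch passes to Kaede's issue by representation.
The 1/5 is divided into 3 equal shares of 1/15 among Isamu, Sachiko, Satoshi.
Isamu is living and takes 1/15.
Sachiko is living and takes 1/15.
Satoshi is living and takes 1/15.
Hana predeceased; the 1/5 allotted to Hana's branch passes to Hana's issue by representation.
Chiyo's line is the sole branch at this level, so the full 1/5 passes to Chiyo's issue by representation.
The 1/5 is divided into 3 equal shares of 1/15 among Kenji, Fumio, Daichi.
Kenji is living and takes 1/15.
Fumio is living and takes 1/15.
Daichi is living and takes 1/15.
Ryo is living and takes 1/5.
Takeshi is living and takes 1/5.
Junko predeceased; the 1/5 allotted to Junko's branch passes to Junko's issue by representation.
The 1/5 is divided into 4 equal shares of 1/20 among Yoshiko, Reiko, Emiko, Umeko.
Yoshiko is living and takes 1/20.
Reiko predeceased; the 1/20 allotted to Reiko's branch passes to Reiko's issue by representation.
The 1/20 is divided into 3 equal shares of 1/60 among Mariko, Yori, Akira.
Mariko is living and takes 1/60.
Yori is living and takes 1/60.
Akira is living and takes 1/60.
Emiko is living and takes 1/20.
Umeko is living and takes 1/20.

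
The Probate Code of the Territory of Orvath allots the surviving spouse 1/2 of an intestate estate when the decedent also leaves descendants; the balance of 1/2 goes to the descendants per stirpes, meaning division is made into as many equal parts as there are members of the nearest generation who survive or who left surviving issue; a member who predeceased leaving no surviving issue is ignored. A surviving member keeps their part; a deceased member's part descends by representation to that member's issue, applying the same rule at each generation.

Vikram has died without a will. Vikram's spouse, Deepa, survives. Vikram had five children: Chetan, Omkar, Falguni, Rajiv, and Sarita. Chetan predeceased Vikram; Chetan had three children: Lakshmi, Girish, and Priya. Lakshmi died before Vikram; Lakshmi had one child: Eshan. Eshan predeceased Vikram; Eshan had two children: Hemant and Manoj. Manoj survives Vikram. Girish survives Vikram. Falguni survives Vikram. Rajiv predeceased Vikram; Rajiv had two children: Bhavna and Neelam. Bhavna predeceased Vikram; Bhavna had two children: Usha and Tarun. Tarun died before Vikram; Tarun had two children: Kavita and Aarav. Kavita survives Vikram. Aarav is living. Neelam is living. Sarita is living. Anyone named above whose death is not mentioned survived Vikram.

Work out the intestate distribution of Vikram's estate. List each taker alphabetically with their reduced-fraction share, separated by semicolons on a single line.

Aarav 1/80; Deepa 1/2; Falguni 1/10; Girish 1/30; Hemant 1/60; Kavita 1/80; Manoj 1/60; Neelam 1/20; Omkar 1/10; Priya 1/30; Sarita 1/10; Usha 1/40

Deepa, as surviving spouse, takes 1/2.
The remaining 1/2 passes to Vikram's descendants per stirpes.
The 1/2 is divided into 5 equal shares of 1/10 among Chetan, Omkar, Falguni, Rajiv, Sarita.
Chetan predeceased; the 1/10 allotted to Chetan's branch passes to Chetan's issue by representation.
The 1/10 is divided into 3 equal shares of 1/30 among Lakshmi, Girish, Priya.
Lakshmi predeceased; the 1/30 allotted to Lakshmi's branch passes to Lakshmi's issue by representation.
Eshan's line is the sole branch at this level, so the full 1/30 passes to Eshan's issue by representation.
The 1/30 is divided into 2 equal shares of 1/60 among Hemant, Manoj.
Hemant is living and takes 1/60.
Manoj is living and takes 1/60.
Girish is living and takes 1/30.
Priya is living and takes 1/30.
Omkar is living and takes 1/10.
Falguni is living and takes 1/10.
Rajiv predeceased; the 1/10 allotted to Rajiv's branch passes to Rajiv's issue by representation.
The 1/10 is divided into 2 equal shares of 1/20 among Bhavna, Neelam.
Bhavna predeceased; the 1/20 allotted to Bhavna's branch passes to Bhavna's issue by representation.
The 1/20 is divided into 2 equal shares of 1/40 among Usha, Tarun.
Usha is living and takes 1/40.
Tarun predeceased; the 1/40 allotted to Tarun's branch passes to Tarun's issue by representation.
The 1/40 is divided into 2 equal shares of 1/80 among Kavita, Aarav.
Kavita is living and takes 1/80.
Aarav is living and takes 1/80.
Neelam is living and takes 1/20.
Sarita is living and takes 1/10.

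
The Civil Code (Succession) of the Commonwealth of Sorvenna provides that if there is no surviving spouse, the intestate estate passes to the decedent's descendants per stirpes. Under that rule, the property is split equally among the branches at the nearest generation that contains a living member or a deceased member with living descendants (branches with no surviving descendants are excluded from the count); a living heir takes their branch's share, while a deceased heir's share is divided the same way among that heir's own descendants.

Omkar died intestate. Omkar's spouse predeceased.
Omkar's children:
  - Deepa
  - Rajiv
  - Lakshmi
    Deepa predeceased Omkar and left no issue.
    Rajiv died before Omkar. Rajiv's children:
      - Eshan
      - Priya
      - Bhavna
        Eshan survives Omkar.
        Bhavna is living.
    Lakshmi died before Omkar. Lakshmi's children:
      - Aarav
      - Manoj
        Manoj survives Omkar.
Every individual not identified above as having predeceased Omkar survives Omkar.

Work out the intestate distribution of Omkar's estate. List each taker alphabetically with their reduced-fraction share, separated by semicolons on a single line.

Aarav 1/4; Bhavna 1/6; Eshan 1/6; Manoj 1/4; Priya 1/6

There is no surviving spouse, so the entire estate passes to Omkar's descendants per stirpes.
Deepa left no surviving issue, so that branch lapses and is disregarded.
The estate is divided into 2 equal shares of 1/2 among Rajiv, Lakshmi.
Rajiv predeceased; the 1/2 allotted to Rajiv's branch passes to Rajiv's issue by representation.
The 1/2 is divided into 3 equal shares of 1/6 among Eshan, Priya, Bhavna.
Eshan is living and takes 1/6.
Priya is living and takes 1/6.
Bhavna is living and takes 1/6.
Lakshmi predeceased; the 1/2 allotted to Lakshmi's branch passes to Lakshmi's issue by representation.
The 1/2 is divided into 2 equal shares of 1/4 among Aarav, Manoj.
Aarav is living and takes 1/4.
Manoj is living and takes 1/4.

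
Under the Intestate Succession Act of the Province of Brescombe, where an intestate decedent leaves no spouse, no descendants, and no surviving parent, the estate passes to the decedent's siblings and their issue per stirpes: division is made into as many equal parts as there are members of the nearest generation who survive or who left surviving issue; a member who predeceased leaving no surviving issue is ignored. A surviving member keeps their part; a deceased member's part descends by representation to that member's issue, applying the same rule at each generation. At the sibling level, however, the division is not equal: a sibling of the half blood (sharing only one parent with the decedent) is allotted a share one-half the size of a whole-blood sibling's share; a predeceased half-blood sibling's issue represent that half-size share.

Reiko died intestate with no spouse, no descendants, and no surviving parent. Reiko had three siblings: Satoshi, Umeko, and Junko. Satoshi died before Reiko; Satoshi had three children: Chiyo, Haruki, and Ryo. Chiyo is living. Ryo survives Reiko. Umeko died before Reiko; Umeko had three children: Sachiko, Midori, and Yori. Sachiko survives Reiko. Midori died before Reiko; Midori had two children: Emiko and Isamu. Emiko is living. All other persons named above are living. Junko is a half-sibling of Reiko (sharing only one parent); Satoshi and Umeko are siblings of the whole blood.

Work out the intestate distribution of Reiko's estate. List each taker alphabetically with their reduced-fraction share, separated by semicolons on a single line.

Chiyo 2/15; Emiko 1/15; Haruki 2/15; Isamu 1/15; Junko 1/5; Ryo 2/15; Sachiko 2/15; Yori 2/15

No spouse, descendants, or parent survives, so the estate passes to Reiko's siblings per stirpes.
Half-blood siblings count for one-half the weight of whole-blood siblings at the initial division.
Dividing 1 in proportion to weights (total weight 5/2): Satoshi (weight 1) → 2/5; Umeko (weight 1) → 2/5; Junko (weight 1/2) → 1/5.
Satoshi predeceased; the 2/5 allotted to Satoshi's branch passes to Satoshi's issue by representation.
The 2/5 is divided into 3 equal shares of 2/15 among Chiyo, Haruki, Ryo.
Chiyo is living and takes 2/15.
Haruki is living and takes 2/15.
Ryo is living and takes 2/15.
Umeko predeceased; the 2/5 allotted to Umeko's branch passes to Umeko's issue by representation.
The 2/5 is divided into 3 equal shares of 2/15 among Sachiko, Midori, Yori.
Sachiko is living and takes 2/15.
Midori predeceased; the 2/15 allotted to Midori's branch passes to Midori's issue by representation.
The 2/15 is divided into 2 equal shares of 1/15 among Emiko, Isamu.
Emiko is living and takes 1/15.
Isamu is living and takes 1/15.
Yori is living and takes 2/15.
Junko is living and takes 1/5.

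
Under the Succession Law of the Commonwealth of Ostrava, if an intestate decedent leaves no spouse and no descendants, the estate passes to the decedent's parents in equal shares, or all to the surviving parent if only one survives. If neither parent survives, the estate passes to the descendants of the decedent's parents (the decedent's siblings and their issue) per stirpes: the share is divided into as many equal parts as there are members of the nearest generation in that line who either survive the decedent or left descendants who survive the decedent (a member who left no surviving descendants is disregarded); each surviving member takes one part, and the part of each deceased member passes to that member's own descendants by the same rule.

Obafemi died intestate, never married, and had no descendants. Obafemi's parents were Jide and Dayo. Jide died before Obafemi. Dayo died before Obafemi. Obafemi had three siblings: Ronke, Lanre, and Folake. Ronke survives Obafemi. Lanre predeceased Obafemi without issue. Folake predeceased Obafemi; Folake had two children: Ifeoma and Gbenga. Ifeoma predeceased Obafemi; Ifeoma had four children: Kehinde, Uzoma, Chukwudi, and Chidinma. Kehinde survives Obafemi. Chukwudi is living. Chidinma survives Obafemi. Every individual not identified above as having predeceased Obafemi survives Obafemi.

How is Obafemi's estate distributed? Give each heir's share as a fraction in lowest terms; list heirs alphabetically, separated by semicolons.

Chidinma 1/16; Chukwudi 1/16; Gbenga 1/4; Kehinde 1/16; Ronke 1/2; Uzoma 1/16

Neither parent survives and there are no descendants, so the estate passes to Obafemi's siblings and their issue per stirpes.
Lanre left no surviving issue, so that branch lapses and is disregarded.
The estate is divided into 2 equal shares of 1/2 among Ronke, Folake.
Ronke is living and takes 1/2.
Folake predeceased; the 1/2 allotted to Folake's branch passes to Folake's issue by representation.
The 1/2 is divided into 2 equal shares of 1/4 among Ifeoma, Gbenga.
Ifeoma predeceased; the 1/4 allotted to Ifeoma's branch passes to Ifeoma's issue by representation.
The 1/4 is divided into 4 equal shares of 1/16 among Kehinde, Uzoma, Chukwudi, Chidinma.
Kehinde is living and takes 1/16.
Uzoma is living and takes 1/16.
Chukwudi is living and takes 1/16.
Chidinma is living and takes 1/16.
Gbenga is living and takes 1/4.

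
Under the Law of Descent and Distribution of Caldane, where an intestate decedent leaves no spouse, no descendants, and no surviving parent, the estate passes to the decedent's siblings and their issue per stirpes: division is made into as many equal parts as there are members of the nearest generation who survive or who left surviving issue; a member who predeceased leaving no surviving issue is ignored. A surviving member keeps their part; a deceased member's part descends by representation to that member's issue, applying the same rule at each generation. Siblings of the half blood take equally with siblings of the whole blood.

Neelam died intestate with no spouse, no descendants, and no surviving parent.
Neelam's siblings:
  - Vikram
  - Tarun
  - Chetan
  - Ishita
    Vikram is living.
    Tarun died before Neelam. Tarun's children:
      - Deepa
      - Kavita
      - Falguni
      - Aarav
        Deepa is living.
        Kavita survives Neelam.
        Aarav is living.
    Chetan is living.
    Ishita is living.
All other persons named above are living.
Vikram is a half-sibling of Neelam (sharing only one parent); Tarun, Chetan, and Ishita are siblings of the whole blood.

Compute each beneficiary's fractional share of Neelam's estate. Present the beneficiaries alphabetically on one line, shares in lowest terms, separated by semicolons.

Aarav 1/16; Chetan 1/4; Deepa 1/16; Falguni 1/16; Ishita 1/4; Kavita 1/16; Vikram 1/4

No spouse, descendants, or parent survives, so the estate passes to Neelam's siblings per stirpes.
Half-blood and whole-blood siblings take equally under the stated rule.
The estate is divided into 4 equal shares of 1/4 among Vikram, Tarun, Chetan, Ishita.
Vikram is living and takes 1/4.
Tarun predeceased; the 1/4 allotted to Tarun's branch passes to Tarun's issue by representation.
The 1/4 is divided into 4 equal shares of 1/16 among Deepa, Kavita, Falguni, Aarav.
Deepa is living and takes 1/16.
Kavita is living and takes 1/16.
Falguni is living and takes 1/16.
Aarav is living and takes 1/16.
Chetan is living and takes 1/4.
Ishita is living and takes 1/4.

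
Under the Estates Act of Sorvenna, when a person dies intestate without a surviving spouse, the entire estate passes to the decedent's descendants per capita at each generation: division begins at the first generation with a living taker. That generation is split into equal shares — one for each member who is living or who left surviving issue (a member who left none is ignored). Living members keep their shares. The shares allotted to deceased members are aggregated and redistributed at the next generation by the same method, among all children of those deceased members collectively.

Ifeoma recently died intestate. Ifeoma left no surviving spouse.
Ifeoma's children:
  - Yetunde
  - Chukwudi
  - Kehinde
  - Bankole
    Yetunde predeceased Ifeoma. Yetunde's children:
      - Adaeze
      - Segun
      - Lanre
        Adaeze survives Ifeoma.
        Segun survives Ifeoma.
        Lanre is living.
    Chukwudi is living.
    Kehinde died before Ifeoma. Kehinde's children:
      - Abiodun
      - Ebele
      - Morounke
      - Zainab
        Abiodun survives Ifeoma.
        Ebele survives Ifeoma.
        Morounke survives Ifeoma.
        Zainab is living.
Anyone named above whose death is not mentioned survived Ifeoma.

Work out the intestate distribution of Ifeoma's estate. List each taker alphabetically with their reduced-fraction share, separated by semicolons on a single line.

Abiodun 1/14; Adaeze 1/14; Bankole 1/4; Chukwudi 1/4; Ebele 1/14; Lanre 1/14; Morounke 1/14; Segun 1/14; Zainab 1/14

There is no surviving spouse, so the entire estate passes to Ifeoma's descendants per capita at each generation.
At generation 1 (Yetunde, Chukwudi, Kehinde, Bankole) there are 4 shares of (1)/4 = 1/4 each.
Living: Chukwudi and Bankole — each takes 1/4.
Deceased: Yetunde and Kehinde. Their combined 1/2 is pooled and carried to generation 2.
At generation 2 (Adaeze, Segun, Lanre, Abiodun, Ebele, Morounke, Zainab) there are 7 shares of (1/2)/7 = 1/14 each.
Living: Adaeze, Segun, Lanre, Abiodun, Ebele, Morounke, and Zainab — each takes 1/14.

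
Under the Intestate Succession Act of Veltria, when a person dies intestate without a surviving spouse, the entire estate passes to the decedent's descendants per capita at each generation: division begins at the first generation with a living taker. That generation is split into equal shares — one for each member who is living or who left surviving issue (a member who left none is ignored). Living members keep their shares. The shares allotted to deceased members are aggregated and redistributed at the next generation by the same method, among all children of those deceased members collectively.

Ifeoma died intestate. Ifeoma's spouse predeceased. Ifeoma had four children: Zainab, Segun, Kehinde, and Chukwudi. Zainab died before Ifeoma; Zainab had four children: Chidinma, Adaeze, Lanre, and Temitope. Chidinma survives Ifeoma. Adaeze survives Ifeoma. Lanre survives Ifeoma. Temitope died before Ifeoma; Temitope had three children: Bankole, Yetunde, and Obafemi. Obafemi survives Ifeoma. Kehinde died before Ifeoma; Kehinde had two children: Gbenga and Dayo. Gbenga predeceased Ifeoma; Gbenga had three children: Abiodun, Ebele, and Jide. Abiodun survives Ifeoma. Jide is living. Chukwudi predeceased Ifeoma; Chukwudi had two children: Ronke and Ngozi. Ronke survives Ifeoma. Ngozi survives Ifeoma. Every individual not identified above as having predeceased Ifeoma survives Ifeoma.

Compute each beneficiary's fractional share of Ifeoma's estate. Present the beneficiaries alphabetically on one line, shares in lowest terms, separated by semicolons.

Abiodun 1/32; Adaeze 3/32; Bankole 1/32; Chidinma 3/32; Dayo 3/32; Ebele 1/32; Jide 1/32; Lanre 3/32; Ngozi 3/32; Obafemi 1/32; Ronke 3/32; Segun 1/4; Yetunde 1/32

There is no surviving spouse, so the entire estate passes to Ifeoma's descendants per capita at each generation.
At generation 1 (Zainab, Segun, Kehinde, Chukwudi) there are 4 shares of (1)/4 = 1/4 each.
Living: Segun — each takes 1/4.
Deceased: Zainab, Kehinde, and Chukwudi. Their combined 3/4 is pooled and carried to generation 2.
At generation 2 (Chidinma, Adaeze, Lanre, Temitope, Gbenga, Dayo, Ronke, Ngozi) there are 8 shares of (3/4)/8 = 3/32 each.
Living: Chidinma, Adaeze, Lanre, Dayo, Ronke, and Ngozi — each takes 3/32.
Deceased: Temitope and Gbenga. Their combined 3/16 is pooled and carried to generation 3.
At generation 3 (Bankole, Yetunde, Obafemi, Abiodun, Ebele, Jide) there are 6 shares of (3/16)/6 = 1/32 each.
Living: Bankole, Yetunde, Obafemi, Abiodun, Ebele, and Jide — each takes 1/32.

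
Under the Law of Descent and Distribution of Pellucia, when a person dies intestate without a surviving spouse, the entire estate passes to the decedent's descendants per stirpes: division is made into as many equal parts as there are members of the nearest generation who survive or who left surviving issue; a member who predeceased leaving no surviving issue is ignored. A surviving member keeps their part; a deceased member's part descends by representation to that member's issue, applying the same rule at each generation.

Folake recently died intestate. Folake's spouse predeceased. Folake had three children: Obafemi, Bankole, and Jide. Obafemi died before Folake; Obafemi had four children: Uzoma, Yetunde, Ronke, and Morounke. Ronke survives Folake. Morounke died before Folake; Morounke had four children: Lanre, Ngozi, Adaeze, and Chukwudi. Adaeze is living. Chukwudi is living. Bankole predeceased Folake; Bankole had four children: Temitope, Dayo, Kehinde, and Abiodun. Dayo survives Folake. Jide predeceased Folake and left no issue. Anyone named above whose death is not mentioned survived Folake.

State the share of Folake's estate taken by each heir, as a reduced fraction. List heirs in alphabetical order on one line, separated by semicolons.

There is no surviving spouse, so the entire estate passes to Folake's descendants per stirpes.
Jide left no surviving issue, so that branch lapses and is disregarded.
The estate is divided into 2 equal shares of 1/2 among Obafemi, Bankole.
Obafemi predeceased; the 1/2 allotted to Obafemi's branch passes to Obafemi's issue by representation.
The 1/2 is divided into 4 equal shares of 1/8 among Uzoma, Yetunde, Ronke, Morounke.
Uzoma is living and takes 1/8.
Yetunde is living and takes 1/8.
Ronke is living and takes 1/8.
Morounke predeceased; the 1/8 allotted to Morounke's branch passes to Morounke's issue by representation.
The 1/8 is divided into 4 equal shares of 1/32 among Lanre, Ngozi, Adaeze, Chukwudi.
Lanre is living and takes 1/32.
Ngozi is living and takes 1/32.
Adaeze is living and takes 1/32.
Chukwudi is living and takes 1/32.
Bankole predeceased; the 1/2 allotted to Bankole's branch passes to Bankole's issue by representation.
The 1/2 is divided into 4 equal shares of 1/8 among Temitope, Dayo, Kehinde, Abiodun.
Temitope is living and takes 1/8.
Dayo is living and takes 1/8.
Kehinde is living and takes 1/8.
Abiodun is living and takes 1/8.

Abiodun 1/8; Adaeze 1/32; Chukwudi 1/32; Dayo 1/8; Kehinde 1/8; Lanre 1/32; Ngozi 1/32; Ronke 1/8; Temitope 1/8; Uzoma 1/8; Yetunde 1/8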